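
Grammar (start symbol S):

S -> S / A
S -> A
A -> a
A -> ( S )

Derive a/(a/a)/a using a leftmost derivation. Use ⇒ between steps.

S⇒S/A⇒S/A/A⇒A/A/A⇒a/A/A⇒a/(S)/A⇒a/(S/A)/A⇒a/(A/A)/A⇒a/(a/A)/A⇒a/(a/a)/A⇒a/(a/a)/a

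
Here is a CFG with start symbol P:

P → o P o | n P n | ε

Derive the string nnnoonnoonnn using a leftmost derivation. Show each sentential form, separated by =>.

P => nPn   [P → n P n]
nPn => nnPnn   [P → n P n]
nnPnn => nnnPnnn   [P → n P n]
nnnPnnn => nnnoPonnn   [P → o P o]
nnnoPonnn => nnnooPoonnn   [P → o P o]
nnnooPoonnn => nnnoonPnoonnn   [P → n P n]
nnnoonPnoonnn => nnnoonnoonnn   [P → ε]

P => nPn => nnPnn => nnnPnnn => nnnoPonnn => nnnooPoonnn => nnnoonPnoonnn => nnnoonnoonnn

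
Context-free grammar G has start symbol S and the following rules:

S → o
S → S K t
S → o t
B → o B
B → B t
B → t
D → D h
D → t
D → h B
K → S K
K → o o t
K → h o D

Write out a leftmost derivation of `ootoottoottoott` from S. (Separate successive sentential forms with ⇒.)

S ⇒ SKt   [S → S K t]
SKt ⇒ SKtKt   [S → S K t]
SKtKt ⇒ oKtKt   [S → o]
oKtKt ⇒ oSKtKt   [K → S K]
oSKtKt ⇒ oSKtKtKt   [S → S K t]
oSKtKtKt ⇒ ootKtKtKt   [S → o t]
ootKtKtKt ⇒ ootoottKtKt   [K → o o t]
ootoottKtKt ⇒ ootoottoottKt   [K → o o t]
ootoottoottKt ⇒ ootoottoottoott   [K → o o t]

S ⇒ SKt ⇒ SKtKt ⇒ oKtKt ⇒ oSKtKt ⇒ oSKtKtKt ⇒ ootKtKtKt ⇒ ootoottKtKt ⇒ ootoottoottKt ⇒ ootoottoottoott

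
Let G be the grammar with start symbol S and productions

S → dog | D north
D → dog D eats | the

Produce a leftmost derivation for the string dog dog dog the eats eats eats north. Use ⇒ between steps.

S ⇒ D north ⇒ dog D eats north ⇒ dog dog D eats eats north ⇒ dog dog dog D eats eats eats north ⇒ dog dog dog the eats eats eats north

S ⇒ D north   [S → D north]
D north ⇒ dog D eats north   [D → dog D eats]
dog D eats north ⇒ dog dog D eats eats north   [D → dog D eats]
dog dog D eats eats north ⇒ dog dog dog D eats eats eats north   [D → dog D eats]
dog dog dog D eats eats eats north ⇒ dog dog dog the eats eats eats north   [D → the]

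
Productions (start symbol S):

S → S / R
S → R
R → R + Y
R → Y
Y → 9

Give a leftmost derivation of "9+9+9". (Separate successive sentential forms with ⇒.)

S⇒R⇒R+Y⇒R+Y+Y⇒Y+Y+Y⇒9+Y+Y⇒9+9+Y⇒9+9+9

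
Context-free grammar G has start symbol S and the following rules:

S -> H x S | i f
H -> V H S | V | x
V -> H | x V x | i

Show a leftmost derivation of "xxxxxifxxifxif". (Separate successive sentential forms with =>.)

S => HxS   [S -> H x S]
HxS => xxS   [H -> x]
xxS => xxHxS   [S -> H x S]
xxHxS => xxVHSxS   [H -> V H S]
xxVHSxS => xxxVxHSxS   [V -> x V x]
xxxVxHSxS => xxxHxHSxS   [V -> H]
xxxHxHSxS => xxxVHSxHSxS   [H -> V H S]
xxxVHSxHSxS => xxxHHSxHSxS   [V -> H]
xxxHHSxHSxS => xxxxHSxHSxS   [H -> x]
xxxxHSxHSxS => xxxxxSxHSxS   [H -> x]
xxxxxSxHSxS => xxxxxifxHSxS   [S -> i f]
xxxxxifxHSxS => xxxxxifxxSxS   [H -> x]
xxxxxifxxSxS => xxxxxifxxifxS   [S -> i f]
xxxxxifxxifxS => xxxxxifxxifxif   [S -> i f]

S => HxS => xxS => xxHxS => xxVHSxS => xxxVxHSxS => xxxHxHSxS => xxxVHSxHSxS => xxxHHSxHSxS => xxxxHSxHSxS => xxxxxSxHSxS => xxxxxifxHSxS => xxxxxifxxSxS => xxxxxifxxifxS => xxxxxifxxifxif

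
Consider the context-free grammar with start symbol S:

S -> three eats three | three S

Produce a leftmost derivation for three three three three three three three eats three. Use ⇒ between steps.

S ⇒ three S ⇒ three three S ⇒ three three three S ⇒ three three three three S ⇒ three three three three three S ⇒ three three three three three three S ⇒ three three three three three three three eats three

S ⇒ three S   [S -> three S]
three S ⇒ three three S   [S -> three S]
three three S ⇒ three three three S   [S -> three S]
three three three S ⇒ three three three three S   [S -> three S]
three three three three S ⇒ three three three three three S   [S -> three S]
three three three three three S ⇒ three three three three three three S   [S -> three S]
three three three three three three S ⇒ three three three three three three three eats three   [S -> three eats three]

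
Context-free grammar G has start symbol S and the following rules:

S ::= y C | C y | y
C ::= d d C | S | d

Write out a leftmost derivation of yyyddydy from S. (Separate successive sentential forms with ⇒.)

S ⇒ yC   [S ::= y C]
yC ⇒ yS   [C ::= S]
yS ⇒ yyC   [S ::= y C]
yyC ⇒ yyS   [C ::= S]
yyS ⇒ yyyC   [S ::= y C]
yyyC ⇒ yyyS   [C ::= S]
yyyS ⇒ yyyCy   [S ::= C y]
yyyCy ⇒ yyyddCy   [C ::= d d C]
yyyddCy ⇒ yyyddSy   [C ::= S]
yyyddSy ⇒ yyyddyCy   [S ::= y C]
yyyddyCy ⇒ yyyddydy   [C ::= d]

S⇒yC⇒yS⇒yyC⇒yyS⇒yyyC⇒yyyS⇒yyyCy⇒yyyddCy⇒yyyddSy⇒yyyddyCy⇒yyyddydy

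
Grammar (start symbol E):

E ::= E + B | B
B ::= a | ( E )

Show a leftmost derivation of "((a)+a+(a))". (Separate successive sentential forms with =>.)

E => B   [E ::= B]
B => (E)   [B ::= ( E )]
(E) => (E+B)   [E ::= E + B]
(E+B) => (E+B+B)   [E ::= E + B]
(E+B+B) => (B+B+B)   [E ::= B]
(B+B+B) => ((E)+B+B)   [B ::= ( E )]
((E)+B+B) => ((B)+B+B)   [E ::= B]
((B)+B+B) => ((a)+B+B)   [B ::= a]
((a)+B+B) => ((a)+a+B)   [B ::= a]
((a)+a+B) => ((a)+a+(E))   [B ::= ( E )]
((a)+a+(E)) => ((a)+a+(B))   [E ::= B]
((a)+a+(B)) => ((a)+a+(a))   [B ::= a]

E=>B=>(E)=>(E+B)=>(E+B+B)=>(B+B+B)=>((E)+B+B)=>((B)+B+B)=>((a)+B+B)=>((a)+a+B)=>((a)+a+(E))=>((a)+a+(B))=>((a)+a+(a))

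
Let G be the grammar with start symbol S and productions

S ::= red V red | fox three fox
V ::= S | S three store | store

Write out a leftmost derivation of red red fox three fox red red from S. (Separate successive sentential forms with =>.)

S => red V red => red S red => red red V red red => red red S red red => red red fox three fox red red

S => red V red   [S ::= red V red]
red V red => red S red   [V ::= S]
red S red => red red V red red   [S ::= red V red]
red red V red red => red red S red red   [V ::= S]
red red S red red => red red fox three fox red red   [S ::= fox three fox]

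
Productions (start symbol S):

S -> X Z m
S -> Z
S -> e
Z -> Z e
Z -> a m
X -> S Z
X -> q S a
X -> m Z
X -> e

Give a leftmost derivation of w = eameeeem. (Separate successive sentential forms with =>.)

S => XZm   [S -> X Z m]
XZm => eZm   [X -> e]
eZm => eZem   [Z -> Z e]
eZem => eZeem   [Z -> Z e]
eZeem => eZeeem   [Z -> Z e]
eZeeem => eZeeeem   [Z -> Z e]
eZeeeem => eameeeem   [Z -> a m]

S => XZm => eZm => eZem => eZeem => eZeeem => eZeeeem => eameeeem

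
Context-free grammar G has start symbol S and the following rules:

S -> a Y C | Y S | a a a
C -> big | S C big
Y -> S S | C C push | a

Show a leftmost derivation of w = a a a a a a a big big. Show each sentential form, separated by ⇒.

S ⇒ Y S ⇒ a S ⇒ a a Y C ⇒ a a S S C ⇒ a a a a a S C ⇒ a a a a a a Y C C ⇒ a a a a a a a C C ⇒ a a a a a a a big C ⇒ a a a a a a a big big

S ⇒ Y S   [S -> Y S]
Y S ⇒ a S   [Y -> a]
a S ⇒ a a Y C   [S -> a Y C]
a a Y C ⇒ a a S S C   [Y -> S S]
a a S S C ⇒ a a a a a S C   [S -> a a a]
a a a a a S C ⇒ a a a a a a Y C C   [S -> a Y C]
a a a a a a Y C C ⇒ a a a a a a a C C   [Y -> a]
a a a a a a a C C ⇒ a a a a a a a big C   [C -> big]
a a a a a a a big C ⇒ a a a a a a a big big   [C -> big]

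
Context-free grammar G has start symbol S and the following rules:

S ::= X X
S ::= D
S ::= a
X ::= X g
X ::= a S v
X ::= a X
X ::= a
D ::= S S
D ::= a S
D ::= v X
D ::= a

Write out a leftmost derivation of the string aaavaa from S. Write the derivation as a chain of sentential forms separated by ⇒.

S ⇒ D ⇒ aS ⇒ aD ⇒ aSS ⇒ aXXS ⇒ aaSvXS ⇒ aaavXS ⇒ aaavaS ⇒ aaavaa

S ⇒ D   [S ::= D]
D ⇒ aS   [D ::= a S]
aS ⇒ aD   [S ::= D]
aD ⇒ aSS   [D ::= S S]
aSS ⇒ aXXS   [S ::= X X]
aXXS ⇒ aaSvXS   [X ::= a S v]
aaSvXS ⇒ aaavXS   [S ::= a]
aaavXS ⇒ aaavaS   [X ::= a]
aaavaS ⇒ aaavaa   [S ::= a]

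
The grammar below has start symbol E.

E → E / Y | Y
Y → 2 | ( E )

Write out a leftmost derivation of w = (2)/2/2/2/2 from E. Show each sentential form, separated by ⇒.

E ⇒ E/Y   [E → E / Y]
E/Y ⇒ E/Y/Y   [E → E / Y]
E/Y/Y ⇒ E/Y/Y/Y   [E → E / Y]
E/Y/Y/Y ⇒ E/Y/Y/Y/Y   [E → E / Y]
E/Y/Y/Y/Y ⇒ Y/Y/Y/Y/Y   [E → Y]
Y/Y/Y/Y/Y ⇒ (E)/Y/Y/Y/Y   [Y → ( E )]
(E)/Y/Y/Y/Y ⇒ (Y)/Y/Y/Y/Y   [E → Y]
(Y)/Y/Y/Y/Y ⇒ (2)/Y/Y/Y/Y   [Y → 2]
(2)/Y/Y/Y/Y ⇒ (2)/2/Y/Y/Y   [Y → 2]
(2)/2/Y/Y/Y ⇒ (2)/2/2/Y/Y   [Y → 2]
(2)/2/2/Y/Y ⇒ (2)/2/2/2/Y   [Y → 2]
(2)/2/2/2/Y ⇒ (2)/2/2/2/2   [Y → 2]

E ⇒ E/Y ⇒ E/Y/Y ⇒ E/Y/Y/Y ⇒ E/Y/Y/Y/Y ⇒ Y/Y/Y/Y/Y ⇒ (E)/Y/Y/Y/Y ⇒ (Y)/Y/Y/Y/Y ⇒ (2)/Y/Y/Y/Y ⇒ (2)/2/Y/Y/Y ⇒ (2)/2/2/Y/Y ⇒ (2)/2/2/2/Y ⇒ (2)/2/2/2/2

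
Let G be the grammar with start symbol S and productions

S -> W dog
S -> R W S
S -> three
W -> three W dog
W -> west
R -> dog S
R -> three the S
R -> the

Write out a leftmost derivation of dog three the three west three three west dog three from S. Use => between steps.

S => R W S => dog S W S => dog R W S W S => dog three the S W S W S => dog three the three W S W S => dog three the three west S W S => dog three the three west three W S => dog three the three west three three W dog S => dog three the three west three three west dog S => dog three the three west three three west dog three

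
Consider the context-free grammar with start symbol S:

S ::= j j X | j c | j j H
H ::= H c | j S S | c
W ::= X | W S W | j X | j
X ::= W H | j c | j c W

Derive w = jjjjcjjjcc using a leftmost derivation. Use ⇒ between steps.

S⇒jjH⇒jjHc⇒jjjSSc⇒jjjjcSc⇒jjjjcjjXc⇒jjjjcjjjcc

S ⇒ jjH   [S ::= j j H]
jjH ⇒ jjHc   [H ::= H c]
jjHc ⇒ jjjSSc   [H ::= j S S]
jjjSSc ⇒ jjjjcSc   [S ::= j c]
jjjjcSc ⇒ jjjjcjjXc   [S ::= j j X]
jjjjcjjXc ⇒ jjjjcjjjcc   [X ::= j c]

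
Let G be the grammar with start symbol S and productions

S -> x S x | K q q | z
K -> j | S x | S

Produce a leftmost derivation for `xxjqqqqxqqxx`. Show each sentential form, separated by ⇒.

S ⇒ xSx ⇒ xxSxx ⇒ xxKqqxx ⇒ xxSxqqxx ⇒ xxKqqxqqxx ⇒ xxSqqxqqxx ⇒ xxKqqqqxqqxx ⇒ xxjqqqqxqqxx

S ⇒ xSx   [S -> x S x]
xSx ⇒ xxSxx   [S -> x S x]
xxSxx ⇒ xxKqqxx   [S -> K q q]
xxKqqxx ⇒ xxSxqqxx   [K -> S x]
xxSxqqxx ⇒ xxKqqxqqxx   [S -> K q q]
xxKqqxqqxx ⇒ xxSqqxqqxx   [K -> S]
xxSqqxqqxx ⇒ xxKqqqqxqqxx   [S -> K q q]
xxKqqqqxqqxx ⇒ xxjqqqqxqqxx   [K -> j]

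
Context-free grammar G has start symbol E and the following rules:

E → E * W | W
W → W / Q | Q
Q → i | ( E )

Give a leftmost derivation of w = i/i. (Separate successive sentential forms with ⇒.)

E ⇒ W   [E → W]
W ⇒ W/Q   [W → W / Q]
W/Q ⇒ Q/Q   [W → Q]
Q/Q ⇒ i/Q   [Q → i]
i/Q ⇒ i/i   [Q → i]

E ⇒ W ⇒ W/Q ⇒ Q/Q ⇒ i/Q ⇒ i/i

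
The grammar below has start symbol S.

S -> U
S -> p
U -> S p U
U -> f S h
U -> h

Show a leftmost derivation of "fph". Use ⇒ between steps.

S ⇒ U ⇒ fSh ⇒ fph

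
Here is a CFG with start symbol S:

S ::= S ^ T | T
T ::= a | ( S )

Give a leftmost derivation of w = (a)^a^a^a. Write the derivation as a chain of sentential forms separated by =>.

S => S^T   [S ::= S ^ T]
S^T => S^T^T   [S ::= S ^ T]
S^T^T => S^T^T^T   [S ::= S ^ T]
S^T^T^T => T^T^T^T   [S ::= T]
T^T^T^T => (S)^T^T^T   [T ::= ( S )]
(S)^T^T^T => (T)^T^T^T   [S ::= T]
(T)^T^T^T => (a)^T^T^T   [T ::= a]
(a)^T^T^T => (a)^a^T^T   [T ::= a]
(a)^a^T^T => (a)^a^a^T   [T ::= a]
(a)^a^a^T => (a)^a^a^a   [T ::= a]

S=>S^T=>S^T^T=>S^T^T^T=>T^T^T^T=>(S)^T^T^T=>(T)^T^T^T=>(a)^T^T^T=>(a)^a^T^T=>(a)^a^a^T=>(a)^a^a^a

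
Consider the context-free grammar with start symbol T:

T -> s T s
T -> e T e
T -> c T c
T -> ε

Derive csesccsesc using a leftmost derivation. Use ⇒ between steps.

T ⇒ cTc ⇒ csTsc ⇒ cseTesc ⇒ csesTsesc ⇒ csescTcsesc ⇒ csesccsesc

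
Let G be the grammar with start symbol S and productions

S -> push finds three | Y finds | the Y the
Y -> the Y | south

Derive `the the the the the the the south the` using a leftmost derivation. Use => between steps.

S => the Y the => the the Y the => the the the Y the => the the the the Y the => the the the the the Y the => the the the the the the Y the => the the the the the the the Y the => the the the the the the the south the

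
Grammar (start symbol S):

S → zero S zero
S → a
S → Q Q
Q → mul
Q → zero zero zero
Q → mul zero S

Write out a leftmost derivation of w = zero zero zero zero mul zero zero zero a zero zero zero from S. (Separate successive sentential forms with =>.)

S => zero S zero => zero Q Q zero => zero zero zero zero Q zero => zero zero zero zero mul zero S zero => zero zero zero zero mul zero zero S zero zero => zero zero zero zero mul zero zero zero S zero zero zero => zero zero zero zero mul zero zero zero a zero zero zero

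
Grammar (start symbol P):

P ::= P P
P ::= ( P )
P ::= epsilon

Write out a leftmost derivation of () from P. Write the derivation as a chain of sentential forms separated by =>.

P => PP => PPP => (P)PP => ()PP => ()P => ()

P => PP   [P ::= P P]
PP => PPP   [P ::= P P]
PPP => (P)PP   [P ::= ( P )]
(P)PP => ()PP   [P ::= epsilon]
()PP => ()P   [P ::= epsilon]
()P => ()   [P ::= epsilon]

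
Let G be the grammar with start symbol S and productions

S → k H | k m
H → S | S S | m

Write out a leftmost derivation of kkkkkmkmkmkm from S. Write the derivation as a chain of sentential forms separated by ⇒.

S⇒kH⇒kSS⇒kkHS⇒kkSS⇒kkkHS⇒kkkSSS⇒kkkkHSS⇒kkkkSSSS⇒kkkkkmSSS⇒kkkkkmkmSS⇒kkkkkmkmkmS⇒kkkkkmkmkmkm

S ⇒ kH   [S → k H]
kH ⇒ kSS   [H → S S]
kSS ⇒ kkHS   [S → k H]
kkHS ⇒ kkSS   [H → S]
kkSS ⇒ kkkHS   [S → k H]
kkkHS ⇒ kkkSSS   [H → S S]
kkkSSS ⇒ kkkkHSS   [S → k H]
kkkkHSS ⇒ kkkkSSSS   [H → S S]
kkkkSSSS ⇒ kkkkkmSSS   [S → k m]
kkkkkmSSS ⇒ kkkkkmkmSS   [S → k m]
kkkkkmkmSS ⇒ kkkkkmkmkmS   [S → k m]
kkkkkmkmkmS ⇒ kkkkkmkmkmkm   [S → k m]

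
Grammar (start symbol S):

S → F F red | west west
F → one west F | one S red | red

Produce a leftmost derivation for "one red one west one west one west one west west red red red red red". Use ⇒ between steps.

S ⇒ F F red   [S → F F red]
F F red ⇒ one S red F red   [F → one S red]
one S red F red ⇒ one F F red red F red   [S → F F red]
one F F red red F red ⇒ one red F red red F red   [F → red]
one red F red red F red ⇒ one red one west F red red F red   [F → one west F]
one red one west F red red F red ⇒ one red one west one west F red red F red   [F → one west F]
one red one west one west F red red F red ⇒ one red one west one west one west F red red F red   [F → one west F]
one red one west one west one west F red red F red ⇒ one red one west one west one west one S red red red F red   [F → one S red]
one red one west one west one west one S red red red F red ⇒ one red one west one west one west one west west red red red F red   [S → west west]
one red one west one west one west one west west red red red F red ⇒ one red one west one west one west one west west red red red red red   [F → red]

S ⇒ F F red ⇒ one S red F red ⇒ one F F red red F red ⇒ one red F red red F red ⇒ one red one west F red red F red ⇒ one red one west one west F red red F red ⇒ one red one west one west one west F red red F red ⇒ one red one west one west one west one S red red red F red ⇒ one red one west one west one west one west west red red red F red ⇒ one red one west one west one west one west west red red red red red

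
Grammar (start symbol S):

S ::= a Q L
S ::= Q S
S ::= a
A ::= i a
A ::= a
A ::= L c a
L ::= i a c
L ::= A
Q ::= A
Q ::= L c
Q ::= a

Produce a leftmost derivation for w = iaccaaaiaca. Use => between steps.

S => QS => AS => LcaS => iaccaS => iaccaaQL => iaccaaaL => iaccaaaA => iaccaaaLca => iaccaaaAca => iaccaaaiaca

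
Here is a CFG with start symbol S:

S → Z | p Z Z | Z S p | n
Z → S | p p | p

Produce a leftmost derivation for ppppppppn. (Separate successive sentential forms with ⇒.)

S⇒pZZ⇒pSZ⇒ppZZZ⇒ppppZZ⇒ppppSZ⇒pppppZZZ⇒ppppppZZ⇒ppppppppZ⇒ppppppppS⇒ppppppppn

S ⇒ pZZ   [S → p Z Z]
pZZ ⇒ pSZ   [Z → S]
pSZ ⇒ ppZZZ   [S → p Z Z]
ppZZZ ⇒ ppppZZ   [Z → p p]
ppppZZ ⇒ ppppSZ   [Z → S]
ppppSZ ⇒ pppppZZZ   [S → p Z Z]
pppppZZZ ⇒ ppppppZZ   [Z → p]
ppppppZZ ⇒ ppppppppZ   [Z → p p]
ppppppppZ ⇒ ppppppppS   [Z → S]
ppppppppS ⇒ ppppppppn   [S → n]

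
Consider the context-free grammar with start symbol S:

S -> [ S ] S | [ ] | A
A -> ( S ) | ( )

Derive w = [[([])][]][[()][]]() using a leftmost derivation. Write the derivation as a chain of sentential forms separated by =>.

S=>[S]S=>[[S]S]S=>[[A]S]S=>[[(S)]S]S=>[[([])]S]S=>[[([])][]]S=>[[([])][]][S]S=>[[([])][]][[S]S]S=>[[([])][]][[A]S]S=>[[([])][]][[()]S]S=>[[([])][]][[()][]]S=>[[([])][]][[()][]]A=>[[([])][]][[()][]]()

S => [S]S   [S -> [ S ] S]
[S]S => [[S]S]S   [S -> [ S ] S]
[[S]S]S => [[A]S]S   [S -> A]
[[A]S]S => [[(S)]S]S   [A -> ( S )]
[[(S)]S]S => [[([])]S]S   [S -> [ ]]
[[([])]S]S => [[([])][]]S   [S -> [ ]]
[[([])][]]S => [[([])][]][S]S   [S -> [ S ] S]
[[([])][]][S]S => [[([])][]][[S]S]S   [S -> [ S ] S]
[[([])][]][[S]S]S => [[([])][]][[A]S]S   [S -> A]
[[([])][]][[A]S]S => [[([])][]][[()]S]S   [A -> ( )]
[[([])][]][[()]S]S => [[([])][]][[()][]]S   [S -> [ ]]
[[([])][]][[()][]]S => [[([])][]][[()][]]A   [S -> A]
[[([])][]][[()][]]A => [[([])][]][[()][]]()   [A -> ( )]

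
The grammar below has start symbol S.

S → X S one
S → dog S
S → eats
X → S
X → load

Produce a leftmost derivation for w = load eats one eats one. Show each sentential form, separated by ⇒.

S ⇒ X S one ⇒ S S one ⇒ X S one S one ⇒ load S one S one ⇒ load eats one S one ⇒ load eats one eats one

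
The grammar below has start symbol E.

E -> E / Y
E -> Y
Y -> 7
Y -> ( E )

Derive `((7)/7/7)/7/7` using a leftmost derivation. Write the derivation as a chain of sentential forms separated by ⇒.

E ⇒ E/Y ⇒ E/Y/Y ⇒ Y/Y/Y ⇒ (E)/Y/Y ⇒ (E/Y)/Y/Y ⇒ (E/Y/Y)/Y/Y ⇒ (Y/Y/Y)/Y/Y ⇒ ((E)/Y/Y)/Y/Y ⇒ ((Y)/Y/Y)/Y/Y ⇒ ((7)/Y/Y)/Y/Y ⇒ ((7)/7/Y)/Y/Y ⇒ ((7)/7/7)/Y/Y ⇒ ((7)/7/7)/7/Y ⇒ ((7)/7/7)/7/7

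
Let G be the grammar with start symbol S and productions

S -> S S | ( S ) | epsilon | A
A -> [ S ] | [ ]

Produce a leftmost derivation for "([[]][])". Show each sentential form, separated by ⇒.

S ⇒ (S)   [S -> ( S )]
(S) ⇒ (SS)   [S -> S S]
(SS) ⇒ (AS)   [S -> A]
(AS) ⇒ ([S]S)   [A -> [ S ]]
([S]S) ⇒ ([A]S)   [S -> A]
([A]S) ⇒ ([[]]S)   [A -> [ ]]
([[]]S) ⇒ ([[]]A)   [S -> A]
([[]]A) ⇒ ([[]][])   [A -> [ ]]

S⇒(S)⇒(SS)⇒(AS)⇒([S]S)⇒([A]S)⇒([[]]S)⇒([[]]A)⇒([[]][])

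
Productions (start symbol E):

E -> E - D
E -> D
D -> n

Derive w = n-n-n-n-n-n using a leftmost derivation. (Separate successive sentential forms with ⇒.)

E ⇒ E-D ⇒ E-D-D ⇒ E-D-D-D ⇒ E-D-D-D-D ⇒ E-D-D-D-D-D ⇒ D-D-D-D-D-D ⇒ n-D-D-D-D-D ⇒ n-n-D-D-D-D ⇒ n-n-n-D-D-D ⇒ n-n-n-n-D-D ⇒ n-n-n-n-n-D ⇒ n-n-n-n-n-n

E ⇒ E-D   [E -> E - D]
E-D ⇒ E-D-D   [E -> E - D]
E-D-D ⇒ E-D-D-D   [E -> E - D]
E-D-D-D ⇒ E-D-D-D-D   [E -> E - D]
E-D-D-D-D ⇒ E-D-D-D-D-D   [E -> E - D]
E-D-D-D-D-D ⇒ D-D-D-D-D-D   [E -> D]
D-D-D-D-D-D ⇒ n-D-D-D-D-D   [D -> n]
n-D-D-D-D-D ⇒ n-n-D-D-D-D   [D -> n]
n-n-D-D-D-D ⇒ n-n-n-D-D-D   [D -> n]
n-n-n-D-D-D ⇒ n-n-n-n-D-D   [D -> n]
n-n-n-n-D-D ⇒ n-n-n-n-n-D   [D -> n]
n-n-n-n-n-D ⇒ n-n-n-n-n-n   [D -> n]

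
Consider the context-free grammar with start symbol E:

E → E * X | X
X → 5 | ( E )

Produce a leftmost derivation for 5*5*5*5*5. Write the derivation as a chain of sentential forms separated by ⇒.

E⇒E*X⇒E*X*X⇒E*X*X*X⇒E*X*X*X*X⇒X*X*X*X*X⇒5*X*X*X*X⇒5*5*X*X*X⇒5*5*5*X*X⇒5*5*5*5*X⇒5*5*5*5*5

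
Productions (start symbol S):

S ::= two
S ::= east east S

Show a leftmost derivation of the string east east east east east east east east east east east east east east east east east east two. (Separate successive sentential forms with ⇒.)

S ⇒ east east S ⇒ east east east east S ⇒ east east east east east east S ⇒ east east east east east east east east S ⇒ east east east east east east east east east east S ⇒ east east east east east east east east east east east east S ⇒ east east east east east east east east east east east east east east S ⇒ east east east east east east east east east east east east east east east east S ⇒ east east east east east east east east east east east east east east east east east east S ⇒ east east east east east east east east east east east east east east east east east east two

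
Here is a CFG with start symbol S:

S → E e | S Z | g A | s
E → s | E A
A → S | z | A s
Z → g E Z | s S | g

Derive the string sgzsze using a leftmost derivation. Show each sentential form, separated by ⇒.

S ⇒ Ee   [S → E e]
Ee ⇒ EAe   [E → E A]
EAe ⇒ EAAe   [E → E A]
EAAe ⇒ sAAe   [E → s]
sAAe ⇒ sSAe   [A → S]
sSAe ⇒ sgAAe   [S → g A]
sgAAe ⇒ sgAsAe   [A → A s]
sgAsAe ⇒ sgzsAe   [A → z]
sgzsAe ⇒ sgzsze   [A → z]

S ⇒ Ee ⇒ EAe ⇒ EAAe ⇒ sAAe ⇒ sSAe ⇒ sgAAe ⇒ sgAsAe ⇒ sgzsAe ⇒ sgzsze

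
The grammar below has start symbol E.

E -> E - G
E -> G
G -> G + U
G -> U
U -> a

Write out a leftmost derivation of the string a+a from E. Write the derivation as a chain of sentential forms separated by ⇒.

E⇒G⇒G+U⇒U+U⇒a+U⇒a+a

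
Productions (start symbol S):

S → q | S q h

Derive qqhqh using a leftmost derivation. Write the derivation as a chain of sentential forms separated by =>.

S => Sqh   [S → S q h]
Sqh => Sqhqh   [S → S q h]
Sqhqh => qqhqh   [S → q]

S => Sqh => Sqhqh => qqhqh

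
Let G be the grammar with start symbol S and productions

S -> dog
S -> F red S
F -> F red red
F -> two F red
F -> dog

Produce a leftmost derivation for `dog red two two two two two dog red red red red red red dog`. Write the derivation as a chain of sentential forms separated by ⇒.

S ⇒ F red S ⇒ dog red S ⇒ dog red F red S ⇒ dog red two F red red S ⇒ dog red two two F red red red S ⇒ dog red two two two F red red red red S ⇒ dog red two two two two F red red red red red S ⇒ dog red two two two two two F red red red red red red S ⇒ dog red two two two two two dog red red red red red red S ⇒ dog red two two two two two dog red red red red red red dog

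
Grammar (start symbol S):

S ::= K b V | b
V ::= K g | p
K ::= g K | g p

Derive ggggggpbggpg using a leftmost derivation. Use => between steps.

S=>KbV=>gKbV=>ggKbV=>gggKbV=>ggggKbV=>gggggKbV=>ggggggpbV=>ggggggpbKg=>ggggggpbgKg=>ggggggpbggpg

S => KbV   [S ::= K b V]
KbV => gKbV   [K ::= g K]
gKbV => ggKbV   [K ::= g K]
ggKbV => gggKbV   [K ::= g K]
gggKbV => ggggKbV   [K ::= g K]
ggggKbV => gggggKbV   [K ::= g K]
gggggKbV => ggggggpbV   [K ::= g p]
ggggggpbV => ggggggpbKg   [V ::= K g]
ggggggpbKg => ggggggpbgKg   [K ::= g K]
ggggggpbgKg => ggggggpbggpg   [K ::= g p]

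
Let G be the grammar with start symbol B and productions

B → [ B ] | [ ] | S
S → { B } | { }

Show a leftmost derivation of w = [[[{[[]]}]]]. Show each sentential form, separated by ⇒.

B ⇒ [B]   [B → [ B ]]
[B] ⇒ [[B]]   [B → [ B ]]
[[B]] ⇒ [[[B]]]   [B → [ B ]]
[[[B]]] ⇒ [[[S]]]   [B → S]
[[[S]]] ⇒ [[[{B}]]]   [S → { B }]
[[[{B}]]] ⇒ [[[{[B]}]]]   [B → [ B ]]
[[[{[B]}]]] ⇒ [[[{[[]]}]]]   [B → [ ]]

B ⇒ [B] ⇒ [[B]] ⇒ [[[B]]] ⇒ [[[S]]] ⇒ [[[{B}]]] ⇒ [[[{[B]}]]] ⇒ [[[{[[]]}]]]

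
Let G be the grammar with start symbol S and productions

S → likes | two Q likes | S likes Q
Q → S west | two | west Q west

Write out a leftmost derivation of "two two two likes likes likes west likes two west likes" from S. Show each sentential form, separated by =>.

S => two Q likes => two S west likes => two S likes Q west likes => two S likes Q likes Q west likes => two two Q likes likes Q likes Q west likes => two two two likes likes Q likes Q west likes => two two two likes likes S west likes Q west likes => two two two likes likes likes west likes Q west likes => two two two likes likes likes west likes two west likes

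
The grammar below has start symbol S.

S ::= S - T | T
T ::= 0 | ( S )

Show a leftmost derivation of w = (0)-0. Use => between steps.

S=>S-T=>T-T=>(S)-T=>(T)-T=>(0)-T=>(0)-0

S => S-T   [S ::= S - T]
S-T => T-T   [S ::= T]
T-T => (S)-T   [T ::= ( S )]
(S)-T => (T)-T   [S ::= T]
(T)-T => (0)-T   [T ::= 0]
(0)-T => (0)-0   [T ::= 0]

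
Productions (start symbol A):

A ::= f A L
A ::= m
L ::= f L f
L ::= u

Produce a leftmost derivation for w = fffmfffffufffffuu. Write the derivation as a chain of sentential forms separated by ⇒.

A⇒fAL⇒ffALL⇒fffALLL⇒fffmLLL⇒fffmfLfLL⇒fffmffLffLL⇒fffmfffLfffLL⇒fffmffffLffffLL⇒fffmfffffLfffffLL⇒fffmfffffufffffLL⇒fffmfffffufffffuL⇒fffmfffffufffffuu

A ⇒ fAL   [A ::= f A L]
fAL ⇒ ffALL   [A ::= f A L]
ffALL ⇒ fffALLL   [A ::= f A L]
fffALLL ⇒ fffmLLL   [A ::= m]
fffmLLL ⇒ fffmfLfLL   [L ::= f L f]
fffmfLfLL ⇒ fffmffLffLL   [L ::= f L f]
fffmffLffLL ⇒ fffmfffLfffLL   [L ::= f L f]
fffmfffLfffLL ⇒ fffmffffLffffLL   [L ::= f L f]
fffmffffLffffLL ⇒ fffmfffffLfffffLL   [L ::= f L f]
fffmfffffLfffffLL ⇒ fffmfffffufffffLL   [L ::= u]
fffmfffffufffffLL ⇒ fffmfffffufffffuL   [L ::= u]
fffmfffffufffffuL ⇒ fffmfffffufffffuu   [L ::= u]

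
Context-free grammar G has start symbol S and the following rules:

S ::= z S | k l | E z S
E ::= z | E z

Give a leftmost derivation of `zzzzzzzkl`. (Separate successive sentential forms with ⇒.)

S ⇒ EzS ⇒ EzzS ⇒ zzzS ⇒ zzzEzS ⇒ zzzEzzS ⇒ zzzEzzzS ⇒ zzzzzzzS ⇒ zzzzzzzkl

S ⇒ EzS   [S ::= E z S]
EzS ⇒ EzzS   [E ::= E z]
EzzS ⇒ zzzS   [E ::= z]
zzzS ⇒ zzzEzS   [S ::= E z S]
zzzEzS ⇒ zzzEzzS   [E ::= E z]
zzzEzzS ⇒ zzzEzzzS   [E ::= E z]
zzzEzzzS ⇒ zzzzzzzS   [E ::= z]
zzzzzzzS ⇒ zzzzzzzkl   [S ::= k l]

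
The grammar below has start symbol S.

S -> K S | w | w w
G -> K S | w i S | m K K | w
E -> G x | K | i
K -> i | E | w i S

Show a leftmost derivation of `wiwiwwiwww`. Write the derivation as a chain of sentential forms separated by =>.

S => KS   [S -> K S]
KS => wiSS   [K -> w i S]
wiSS => wiKSS   [S -> K S]
wiKSS => wiwiSSS   [K -> w i S]
wiwiSSS => wiwiwwSS   [S -> w w]
wiwiwwSS => wiwiwwKSS   [S -> K S]
wiwiwwKSS => wiwiwwESS   [K -> E]
wiwiwwESS => wiwiwwiSS   [E -> i]
wiwiwwiSS => wiwiwwiwwS   [S -> w w]
wiwiwwiwwS => wiwiwwiwww   [S -> w]

S => KS => wiSS => wiKSS => wiwiSSS => wiwiwwSS => wiwiwwKSS => wiwiwwESS => wiwiwwiSS => wiwiwwiwwS => wiwiwwiwww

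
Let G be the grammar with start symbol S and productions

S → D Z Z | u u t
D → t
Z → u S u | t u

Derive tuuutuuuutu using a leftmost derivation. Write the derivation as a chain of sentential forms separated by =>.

S=>DZZ=>tZZ=>tuSuZ=>tuuutuZ=>tuuutuuSu=>tuuutuuuutu

S => DZZ   [S → D Z Z]
DZZ => tZZ   [D → t]
tZZ => tuSuZ   [Z → u S u]
tuSuZ => tuuutuZ   [S → u u t]
tuuutuZ => tuuutuuSu   [Z → u S u]
tuuutuuSu => tuuutuuuutu   [S → u u t]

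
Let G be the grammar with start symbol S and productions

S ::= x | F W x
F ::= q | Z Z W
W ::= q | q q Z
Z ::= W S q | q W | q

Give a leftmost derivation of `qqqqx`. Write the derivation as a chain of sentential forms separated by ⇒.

S ⇒ FWx ⇒ qWx ⇒ qqqZx ⇒ qqqqx

S ⇒ FWx   [S ::= F W x]
FWx ⇒ qWx   [F ::= q]
qWx ⇒ qqqZx   [W ::= q q Z]
qqqZx ⇒ qqqqx   [Z ::= q]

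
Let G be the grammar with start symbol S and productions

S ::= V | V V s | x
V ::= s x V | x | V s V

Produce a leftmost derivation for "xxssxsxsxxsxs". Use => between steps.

S => VVs => xVs => xVsVs => xxsVs => xxssxVs => xxssxsxVs => xxssxsxsxVs => xxssxsxsxVsVs => xxssxsxsxxsVs => xxssxsxsxxsxs

S => VVs   [S ::= V V s]
VVs => xVs   [V ::= x]
xVs => xVsVs   [V ::= V s V]
xVsVs => xxsVs   [V ::= x]
xxsVs => xxssxVs   [V ::= s x V]
xxssxVs => xxssxsxVs   [V ::= s x V]
xxssxsxVs => xxssxsxsxVs   [V ::= s x V]
xxssxsxsxVs => xxssxsxsxVsVs   [V ::= V s V]
xxssxsxsxVsVs => xxssxsxsxxsVs   [V ::= x]
xxssxsxsxxsVs => xxssxsxsxxsxs   [V ::= x]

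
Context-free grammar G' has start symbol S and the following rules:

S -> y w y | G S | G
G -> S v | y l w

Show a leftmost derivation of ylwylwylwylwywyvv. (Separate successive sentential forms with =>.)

S => GS => ylwS => ylwGS => ylwylwS => ylwylwG => ylwylwSv => ylwylwGSv => ylwylwylwSv => ylwylwylwGSv => ylwylwylwylwSv => ylwylwylwylwGv => ylwylwylwylwSvv => ylwylwylwylwywyvv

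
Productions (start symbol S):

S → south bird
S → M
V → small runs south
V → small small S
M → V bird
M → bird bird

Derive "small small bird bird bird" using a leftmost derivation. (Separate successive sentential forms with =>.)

S => M => V bird => small small S bird => small small M bird => small small bird bird bird

S => M   [S → M]
M => V bird   [M → V bird]
V bird => small small S bird   [V → small small S]
small small S bird => small small M bird   [S → M]
small small M bird => small small bird bird bird   [M → bird bird]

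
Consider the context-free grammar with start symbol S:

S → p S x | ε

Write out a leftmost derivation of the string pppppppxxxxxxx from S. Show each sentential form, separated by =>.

S => pSx   [S → p S x]
pSx => ppSxx   [S → p S x]
ppSxx => pppSxxx   [S → p S x]
pppSxxx => ppppSxxxx   [S → p S x]
ppppSxxxx => pppppSxxxxx   [S → p S x]
pppppSxxxxx => ppppppSxxxxxx   [S → p S x]
ppppppSxxxxxx => pppppppSxxxxxxx   [S → p S x]
pppppppSxxxxxxx => pppppppxxxxxxx   [S → ε]

S=>pSx=>ppSxx=>pppSxxx=>ppppSxxxx=>pppppSxxxxx=>ppppppSxxxxxx=>pppppppSxxxxxxx=>pppppppxxxxxxx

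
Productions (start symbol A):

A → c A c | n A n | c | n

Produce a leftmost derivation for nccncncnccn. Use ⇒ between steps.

A ⇒ nAn ⇒ ncAcn ⇒ nccAccn ⇒ nccnAnccn ⇒ nccncAcnccn ⇒ nccncncnccn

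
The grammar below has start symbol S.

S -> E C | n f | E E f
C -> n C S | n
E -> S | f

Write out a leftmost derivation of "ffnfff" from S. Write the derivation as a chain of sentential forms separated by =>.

S => EEf => fEf => fSf => fEEff => fSEff => fECEff => ffCEff => ffnEff => ffnfff

S => EEf   [S -> E E f]
EEf => fEf   [E -> f]
fEf => fSf   [E -> S]
fSf => fEEff   [S -> E E f]
fEEff => fSEff   [E -> S]
fSEff => fECEff   [S -> E C]
fECEff => ffCEff   [E -> f]
ffCEff => ffnEff   [C -> n]
ffnEff => ffnfff   [E -> f]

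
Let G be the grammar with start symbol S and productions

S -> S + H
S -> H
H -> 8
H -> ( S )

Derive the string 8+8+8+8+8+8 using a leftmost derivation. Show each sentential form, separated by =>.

S => S+H   [S -> S + H]
S+H => S+H+H   [S -> S + H]
S+H+H => S+H+H+H   [S -> S + H]
S+H+H+H => S+H+H+H+H   [S -> S + H]
S+H+H+H+H => S+H+H+H+H+H   [S -> S + H]
S+H+H+H+H+H => H+H+H+H+H+H   [S -> H]
H+H+H+H+H+H => 8+H+H+H+H+H   [H -> 8]
8+H+H+H+H+H => 8+8+H+H+H+H   [H -> 8]
8+8+H+H+H+H => 8+8+8+H+H+H   [H -> 8]
8+8+8+H+H+H => 8+8+8+8+H+H   [H -> 8]
8+8+8+8+H+H => 8+8+8+8+8+H   [H -> 8]
8+8+8+8+8+H => 8+8+8+8+8+8   [H -> 8]

S => S+H => S+H+H => S+H+H+H => S+H+H+H+H => S+H+H+H+H+H => H+H+H+H+H+H => 8+H+H+H+H+H => 8+8+H+H+H+H => 8+8+8+H+H+H => 8+8+8+8+H+H => 8+8+8+8+8+H => 8+8+8+8+8+8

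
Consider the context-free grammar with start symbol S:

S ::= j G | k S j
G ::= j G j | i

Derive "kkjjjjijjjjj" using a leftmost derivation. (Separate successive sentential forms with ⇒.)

S ⇒ kSj   [S ::= k S j]
kSj ⇒ kkSjj   [S ::= k S j]
kkSjj ⇒ kkjGjj   [S ::= j G]
kkjGjj ⇒ kkjjGjjj   [G ::= j G j]
kkjjGjjj ⇒ kkjjjGjjjj   [G ::= j G j]
kkjjjGjjjj ⇒ kkjjjjGjjjjj   [G ::= j G j]
kkjjjjGjjjjj ⇒ kkjjjjijjjjj   [G ::= i]

S ⇒ kSj ⇒ kkSjj ⇒ kkjGjj ⇒ kkjjGjjj ⇒ kkjjjGjjjj ⇒ kkjjjjGjjjjj ⇒ kkjjjjijjjjj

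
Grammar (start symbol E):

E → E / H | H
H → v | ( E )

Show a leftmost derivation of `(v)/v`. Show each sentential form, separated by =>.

E => E/H   [E → E / H]
E/H => H/H   [E → H]
H/H => (E)/H   [H → ( E )]
(E)/H => (H)/H   [E → H]
(H)/H => (v)/H   [H → v]
(v)/H => (v)/v   [H → v]

E => E/H => H/H => (E)/H => (H)/H => (v)/H => (v)/v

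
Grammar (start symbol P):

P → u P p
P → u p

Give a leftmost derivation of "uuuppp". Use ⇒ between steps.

P ⇒ uPp ⇒ uuPpp ⇒ uuuppp

P ⇒ uPp   [P → u P p]
uPp ⇒ uuPpp   [P → u P p]
uuPpp ⇒ uuuppp   [P → u p]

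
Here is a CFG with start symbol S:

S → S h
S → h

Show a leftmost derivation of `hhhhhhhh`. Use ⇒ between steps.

S ⇒ Sh   [S → S h]
Sh ⇒ Shh   [S → S h]
Shh ⇒ Shhh   [S → S h]
Shhh ⇒ Shhhh   [S → S h]
Shhhh ⇒ Shhhhh   [S → S h]
Shhhhh ⇒ Shhhhhh   [S → S h]
Shhhhhh ⇒ Shhhhhhh   [S → S h]
Shhhhhhh ⇒ hhhhhhhh   [S → h]

S⇒Sh⇒Shh⇒Shhh⇒Shhhh⇒Shhhhh⇒Shhhhhh⇒Shhhhhhh⇒hhhhhhhh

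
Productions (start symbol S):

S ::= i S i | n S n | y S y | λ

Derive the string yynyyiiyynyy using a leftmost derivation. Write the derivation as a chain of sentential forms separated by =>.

S => ySy => yySyy => yynSnyy => yynySynyy => yynyySyynyy => yynyyiSiyynyy => yynyyiiyynyy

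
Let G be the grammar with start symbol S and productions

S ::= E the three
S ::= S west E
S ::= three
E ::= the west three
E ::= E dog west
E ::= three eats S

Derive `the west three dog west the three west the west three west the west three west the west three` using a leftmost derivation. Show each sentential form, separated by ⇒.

S ⇒ S west E ⇒ S west E west E ⇒ S west E west E west E ⇒ E the three west E west E west E ⇒ E dog west the three west E west E west E ⇒ the west three dog west the three west E west E west E ⇒ the west three dog west the three west the west three west E west E ⇒ the west three dog west the three west the west three west the west three west E ⇒ the west three dog west the three west the west three west the west three west the west three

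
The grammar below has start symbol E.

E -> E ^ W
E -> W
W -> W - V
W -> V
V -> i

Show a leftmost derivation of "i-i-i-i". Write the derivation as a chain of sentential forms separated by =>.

E => W   [E -> W]
W => W-V   [W -> W - V]
W-V => W-V-V   [W -> W - V]
W-V-V => W-V-V-V   [W -> W - V]
W-V-V-V => V-V-V-V   [W -> V]
V-V-V-V => i-V-V-V   [V -> i]
i-V-V-V => i-i-V-V   [V -> i]
i-i-V-V => i-i-i-V   [V -> i]
i-i-i-V => i-i-i-i   [V -> i]

E => W => W-V => W-V-V => W-V-V-V => V-V-V-V => i-V-V-V => i-i-V-V => i-i-i-V => i-i-i-i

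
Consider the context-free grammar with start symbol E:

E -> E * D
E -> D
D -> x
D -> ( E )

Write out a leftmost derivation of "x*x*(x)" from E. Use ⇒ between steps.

E ⇒ E*D   [E -> E * D]
E*D ⇒ E*D*D   [E -> E * D]
E*D*D ⇒ D*D*D   [E -> D]
D*D*D ⇒ x*D*D   [D -> x]
x*D*D ⇒ x*x*D   [D -> x]
x*x*D ⇒ x*x*(E)   [D -> ( E )]
x*x*(E) ⇒ x*x*(D)   [E -> D]
x*x*(D) ⇒ x*x*(x)   [D -> x]

E ⇒ E*D ⇒ E*D*D ⇒ D*D*D ⇒ x*D*D ⇒ x*x*D ⇒ x*x*(E) ⇒ x*x*(D) ⇒ x*x*(x)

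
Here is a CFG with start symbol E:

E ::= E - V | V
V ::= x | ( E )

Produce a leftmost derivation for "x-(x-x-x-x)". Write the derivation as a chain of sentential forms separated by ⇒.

E⇒E-V⇒V-V⇒x-V⇒x-(E)⇒x-(E-V)⇒x-(E-V-V)⇒x-(E-V-V-V)⇒x-(V-V-V-V)⇒x-(x-V-V-V)⇒x-(x-x-V-V)⇒x-(x-x-x-V)⇒x-(x-x-x-x)

E ⇒ E-V   [E ::= E - V]
E-V ⇒ V-V   [E ::= V]
V-V ⇒ x-V   [V ::= x]
x-V ⇒ x-(E)   [V ::= ( E )]
x-(E) ⇒ x-(E-V)   [E ::= E - V]
x-(E-V) ⇒ x-(E-V-V)   [E ::= E - V]
x-(E-V-V) ⇒ x-(E-V-V-V)   [E ::= E - V]
x-(E-V-V-V) ⇒ x-(V-V-V-V)   [E ::= V]
x-(V-V-V-V) ⇒ x-(x-V-V-V)   [V ::= x]
x-(x-V-V-V) ⇒ x-(x-x-V-V)   [V ::= x]
x-(x-x-V-V) ⇒ x-(x-x-x-V)   [V ::= x]
x-(x-x-x-V) ⇒ x-(x-x-x-x)   [V ::= x]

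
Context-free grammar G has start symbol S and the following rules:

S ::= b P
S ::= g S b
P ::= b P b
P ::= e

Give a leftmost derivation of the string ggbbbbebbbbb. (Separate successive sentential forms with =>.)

S => gSb   [S ::= g S b]
gSb => ggSbb   [S ::= g S b]
ggSbb => ggbPbb   [S ::= b P]
ggbPbb => ggbbPbbb   [P ::= b P b]
ggbbPbbb => ggbbbPbbbb   [P ::= b P b]
ggbbbPbbbb => ggbbbbPbbbbb   [P ::= b P b]
ggbbbbPbbbbb => ggbbbbebbbbb   [P ::= e]

S=>gSb=>ggSbb=>ggbPbb=>ggbbPbbb=>ggbbbPbbbb=>ggbbbbPbbbbb=>ggbbbbebbbbb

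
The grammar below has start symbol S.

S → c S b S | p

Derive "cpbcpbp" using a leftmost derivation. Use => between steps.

S => cSbS   [S → c S b S]
cSbS => cpbS   [S → p]
cpbS => cpbcSbS   [S → c S b S]
cpbcSbS => cpbcpbS   [S → p]
cpbcpbS => cpbcpbp   [S → p]

S=>cSbS=>cpbS=>cpbcSbS=>cpbcpbS=>cpbcpbp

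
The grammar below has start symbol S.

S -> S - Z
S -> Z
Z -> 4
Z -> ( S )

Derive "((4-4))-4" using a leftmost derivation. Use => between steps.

S => S-Z => Z-Z => (S)-Z => (Z)-Z => ((S))-Z => ((S-Z))-Z => ((Z-Z))-Z => ((4-Z))-Z => ((4-4))-Z => ((4-4))-4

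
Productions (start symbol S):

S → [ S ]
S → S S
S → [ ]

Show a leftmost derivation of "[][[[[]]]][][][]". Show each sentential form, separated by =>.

S=>SS=>[]S=>[]SS=>[]SSS=>[]SSSS=>[][S]SSS=>[][[S]]SSS=>[][[[S]]]SSS=>[][[[[]]]]SSS=>[][[[[]]]][]SS=>[][[[[]]]][][]S=>[][[[[]]]][][][]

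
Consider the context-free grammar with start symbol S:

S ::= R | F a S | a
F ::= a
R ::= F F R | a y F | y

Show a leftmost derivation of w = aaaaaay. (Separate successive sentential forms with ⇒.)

S ⇒ FaS ⇒ aaS ⇒ aaFaS ⇒ aaaaS ⇒ aaaaFaS ⇒ aaaaaaS ⇒ aaaaaaR ⇒ aaaaaay

S ⇒ FaS   [S ::= F a S]
FaS ⇒ aaS   [F ::= a]
aaS ⇒ aaFaS   [S ::= F a S]
aaFaS ⇒ aaaaS   [F ::= a]
aaaaS ⇒ aaaaFaS   [S ::= F a S]
aaaaFaS ⇒ aaaaaaS   [F ::= a]
aaaaaaS ⇒ aaaaaaR   [S ::= R]
aaaaaaR ⇒ aaaaaay   [R ::= y]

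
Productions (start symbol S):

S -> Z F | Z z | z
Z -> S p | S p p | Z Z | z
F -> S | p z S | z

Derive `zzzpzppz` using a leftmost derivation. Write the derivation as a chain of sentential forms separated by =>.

S => ZF   [S -> Z F]
ZF => SppF   [Z -> S p p]
SppF => ZzppF   [S -> Z z]
ZzppF => SpzppF   [Z -> S p]
SpzppF => ZFpzppF   [S -> Z F]
ZFpzppF => ZZFpzppF   [Z -> Z Z]
ZZFpzppF => zZFpzppF   [Z -> z]
zZFpzppF => zzFpzppF   [Z -> z]
zzFpzppF => zzzpzppF   [F -> z]
zzzpzppF => zzzpzppz   [F -> z]

S => ZF => SppF => ZzppF => SpzppF => ZFpzppF => ZZFpzppF => zZFpzppF => zzFpzppF => zzzpzppF => zzzpzppz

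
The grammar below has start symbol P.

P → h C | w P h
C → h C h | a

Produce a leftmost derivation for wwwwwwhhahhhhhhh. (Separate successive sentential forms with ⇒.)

P ⇒ wPh   [P → w P h]
wPh ⇒ wwPhh   [P → w P h]
wwPhh ⇒ wwwPhhh   [P → w P h]
wwwPhhh ⇒ wwwwPhhhh   [P → w P h]
wwwwPhhhh ⇒ wwwwwPhhhhh   [P → w P h]
wwwwwPhhhhh ⇒ wwwwwwPhhhhhh   [P → w P h]
wwwwwwPhhhhhh ⇒ wwwwwwhChhhhhh   [P → h C]
wwwwwwhChhhhhh ⇒ wwwwwwhhChhhhhhh   [C → h C h]
wwwwwwhhChhhhhhh ⇒ wwwwwwhhahhhhhhh   [C → a]

P ⇒ wPh ⇒ wwPhh ⇒ wwwPhhh ⇒ wwwwPhhhh ⇒ wwwwwPhhhhh ⇒ wwwwwwPhhhhhh ⇒ wwwwwwhChhhhhh ⇒ wwwwwwhhChhhhhhh ⇒ wwwwwwhhahhhhhhh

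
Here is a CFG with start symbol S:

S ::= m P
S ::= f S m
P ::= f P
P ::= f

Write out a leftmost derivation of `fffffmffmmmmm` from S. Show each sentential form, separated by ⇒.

S⇒fSm⇒ffSmm⇒fffSmmm⇒ffffSmmmm⇒fffffSmmmmm⇒fffffmPmmmmm⇒fffffmfPmmmmm⇒fffffmffmmmmm

S ⇒ fSm   [S ::= f S m]
fSm ⇒ ffSmm   [S ::= f S m]
ffSmm ⇒ fffSmmm   [S ::= f S m]
fffSmmm ⇒ ffffSmmmm   [S ::= f S m]
ffffSmmmm ⇒ fffffSmmmmm   [S ::= f S m]
fffffSmmmmm ⇒ fffffmPmmmmm   [S ::= m P]
fffffmPmmmmm ⇒ fffffmfPmmmmm   [P ::= f P]
fffffmfPmmmmm ⇒ fffffmffmmmmm   [P ::= f]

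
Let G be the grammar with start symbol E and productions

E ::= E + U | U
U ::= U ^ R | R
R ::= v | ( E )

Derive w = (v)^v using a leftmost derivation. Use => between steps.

E => U   [E ::= U]
U => U^R   [U ::= U ^ R]
U^R => R^R   [U ::= R]
R^R => (E)^R   [R ::= ( E )]
(E)^R => (U)^R   [E ::= U]
(U)^R => (R)^R   [U ::= R]
(R)^R => (v)^R   [R ::= v]
(v)^R => (v)^v   [R ::= v]

E=>U=>U^R=>R^R=>(E)^R=>(U)^R=>(R)^R=>(v)^R=>(v)^v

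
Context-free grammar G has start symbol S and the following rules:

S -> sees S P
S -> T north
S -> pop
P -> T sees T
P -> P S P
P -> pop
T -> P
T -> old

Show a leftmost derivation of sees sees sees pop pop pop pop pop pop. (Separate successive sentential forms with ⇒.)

S ⇒ sees S P ⇒ sees sees S P P ⇒ sees sees sees S P P P ⇒ sees sees sees pop P P P ⇒ sees sees sees pop P S P P P ⇒ sees sees sees pop pop S P P P ⇒ sees sees sees pop pop pop P P P ⇒ sees sees sees pop pop pop pop P P ⇒ sees sees sees pop pop pop pop pop P ⇒ sees sees sees pop pop pop pop pop pop

S ⇒ sees S P   [S -> sees S P]
sees S P ⇒ sees sees S P P   [S -> sees S P]
sees sees S P P ⇒ sees sees sees S P P P   [S -> sees S P]
sees sees sees S P P P ⇒ sees sees sees pop P P P   [S -> pop]
sees sees sees pop P P P ⇒ sees sees sees pop P S P P P   [P -> P S P]
sees sees sees pop P S P P P ⇒ sees sees sees pop pop S P P P   [P -> pop]
sees sees sees pop pop S P P P ⇒ sees sees sees pop pop pop P P P   [S -> pop]
sees sees sees pop pop pop P P P ⇒ sees sees sees pop pop pop pop P P   [P -> pop]
sees sees sees pop pop pop pop P P ⇒ sees sees sees pop pop pop pop pop P   [P -> pop]
sees sees sees pop pop pop pop pop P ⇒ sees sees sees pop pop pop pop pop pop   [P -> pop]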